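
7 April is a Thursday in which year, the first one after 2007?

From one year to the next, a fixed date's weekday advances by 1, or by 2 when a Feb 29 lies between the two dates.
2007: April 7 is Saturday.
2008: Monday (+2)
2009: Tuesday (+1)
2010: Wednesday (+1)
2011: Thursday (+1)
7 April falls on a Thursday in 2011.

2011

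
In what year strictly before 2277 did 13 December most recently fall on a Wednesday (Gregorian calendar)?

2276

From one year to the next, a fixed date's weekday advances by 1, or by 2 when a Feb 29 lies between the two dates.
2277: December 13 is Thursday.
2276: Wednesday (−1)
13 December falls on a Wednesday in 2276.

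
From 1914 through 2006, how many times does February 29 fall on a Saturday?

3

Leap years in 1914–2006: 23 of them.
Feb 29 weekday advances by 5 (mod 7) from one leap year to the next four years later (or differs when a century non-leap intervenes).
Leap-day weekdays: 1916:Tue 1920:Sun 1924:Fri 1928:Wed 1932:Mon 1936:Sat✓ 1940:Thu 1944:Tue 1948:Sun 1952:Fri 1956:Wed 1960:Mon 1964:Sat✓ 1968:Thu 1972:Tue 1976:Sun 1980:Fri 1984:Wed 1988:Mon 1992:Sat✓ 1996:Thu 2000:Tue 2004:Sun
Saturday: 1936, 1964, 1992 → 3.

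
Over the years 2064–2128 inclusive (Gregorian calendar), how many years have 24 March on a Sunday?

Track 24 March's weekday year by year (advancing +1, or +2 across a Feb 29):
  2064: Mon  2065: Tue (+1)  2066: Wed (+1)  2067: Thu (+1)  2068: Sat (+2)
  2069: Sun (+1) ✓  2070: Mon (+1)  2071: Tue (+1)  2072: Thu (+2)  2073: Fri (+1)
  2074: Sat (+1)  2075: Sun (+1) ✓  2076: Tue (+2)  2077: Wed (+1)  … (37 more years) …
  2115: Sun (+1) ✓  2116: Tue (+2)  2117: Wed (+1)  2118: Thu (+1)  2119: Fri (+1)
  2120: Sun (+2) ✓  2121: Mon (+1)  2122: Tue (+1)  2123: Wed (+1)  2124: Fri (+2)
  2125: Sat (+1)  2126: Sun (+1) ✓  2127: Mon (+1)  2128: Wed (+2)
Sunday years: 2069, 2075, 2080, 2086, 2097, 2109, 2115, 2120, 2126 — 9 in total.

9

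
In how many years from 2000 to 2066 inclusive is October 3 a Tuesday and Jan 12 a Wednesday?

3

Check each year's weekday for October 3 and Jan 12:
  2000: Tue/Wed ✓  2001: Wed/Fri  2002: Thu/Sat  2003: Fri/Sun  2004: Sun/Mon  2005: Mon/Wed  2006: Tue/Thu  2007: Wed/Fri  2008: Fri/Sat  2009: Sat/Mon  2010: Sun/Tue  2011: Mon/Wed  2012: Wed/Thu  2013: Thu/Sat  …(39 more)…  2053: Fri/Sun  2054: Sat/Mon  2055: Sun/Tue  2056: Tue/Wed ✓  2057: Wed/Fri  2058: Thu/Sat  2059: Fri/Sun  2060: Sun/Mon  2061: Mon/Wed  2062: Tue/Thu  2063: Wed/Fri  2064: Fri/Sat  2065: Sat/Mon  2066: Sun/Tue
Both conditions hold in: 2000, 2028, 2056 — 3.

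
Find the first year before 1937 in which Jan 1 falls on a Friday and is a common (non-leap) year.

Jan 1 advances by 2 weekdays after a leap year and by 1 after a common year.
1937: Jan 1 is Friday.
1936: Wednesday (leap)
1935: Tuesday
1934: Monday
1933: Sunday
1932: Friday (leap)
1931: Thursday
1930: Wednesday
1929: Tuesday
1928: Sunday (leap)
1927: Saturday
1926: Friday
1926 begins on a Friday and is a common year.

1926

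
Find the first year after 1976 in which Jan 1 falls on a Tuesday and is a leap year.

1980

Jan 1 advances by 2 weekdays after a leap year and by 1 after a common year.
1976: Jan 1 is Thursday (leap).
1977: Saturday
1978: Sunday
1979: Monday
1980: Tuesday (leap)
1980 begins on a Tuesday and is a leap year.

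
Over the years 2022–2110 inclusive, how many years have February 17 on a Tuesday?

13

Track February 17's weekday year by year (advancing +1, or +2 across a Feb 29):
  2022: Thu  2023: Fri (+1)  2024: Sat (+1)  2025: Mon (+2)  2026: Tue (+1) ✓
  2027: Wed (+1)  2028: Thu (+1)  2029: Sat (+2)  2030: Sun (+1)  2031: Mon (+1)
  2032: Tue (+1) ✓  2033: Thu (+2)  2034: Fri (+1)  2035: Sat (+1)  … (61 more years) …
  2097: Sun (+2)  2098: Mon (+1)  2099: Tue (+1) ✓  2100: Wed (+1)  2101: Thu (+1)
  2102: Fri (+1)  2103: Sat (+1)  2104: Sun (+1)  2105: Tue (+2) ✓  2106: Wed (+1)
  2107: Thu (+1)  2108: Fri (+1)  2109: Sun (+2)  2110: Mon (+1)
Tuesday years: 2026, 2032, 2037, 2043, 2054, 2060, 2065, 2071, 2082, 2088, 2093, 2099, 2105 — 13 in total.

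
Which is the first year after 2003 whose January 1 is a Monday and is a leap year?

Jan 1 advances by 2 weekdays after a leap year and by 1 after a common year.
2003: Jan 1 is Wednesday.
2004: Thursday (leap)
2005: Saturday
2006: Sunday
2007: Monday
2008: Tuesday (leap)
2009: Thursday
2010: Friday
2011: Saturday
2012: Sunday (leap)
2013: Tuesday
2014: Wednesday
2015: Thursday
2016: Friday (leap)
2017: Sunday
2018: Monday
2019: Tuesday
2020: Wednesday (leap)
2021: Friday
2022: Saturday
2023: Sunday
2024: Monday (leap)
2024 begins on a Monday and is a leap year.

2024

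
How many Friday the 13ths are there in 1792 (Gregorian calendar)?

Check the 13th of each month of 1792: Jan 13: Fri, Feb 13: Mon, Mar 13: Tue, Apr 13: Fri, May 13: Sun, Jun 13: Wed, Jul 13: Fri, Aug 13: Mon, Sep 13: Thu, Oct 13: Sat, Nov 13: Tue, Dec 13: Thu.
Friday occurs in January, April, July — 3 months.

3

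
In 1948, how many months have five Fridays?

A month of length L has five Fridays iff its first Friday is on day ≤ L−28 (so day 1–3 in a 31-day month, 1–2 in a 30-day month, day 1 in a leap February).
Checking each month of 1948: Jan starts Thu (31d) ✓; Feb starts Sun (29d); Mar starts Mon (31d); Apr starts Thu (30d) ✓; May starts Sat (31d); Jun starts Tue (30d); Jul starts Thu (31d) ✓; Aug starts Sun (31d); Sep starts Wed (30d); Oct starts Fri (31d) ✓; Nov starts Mon (30d); Dec starts Wed (31d) ✓.
Five-Friday months: January, April, July, October, December → 5.

5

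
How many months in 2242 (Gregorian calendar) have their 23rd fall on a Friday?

Check the 23rd of each month of 2242: Jan 23: Sun, Feb 23: Wed, Mar 23: Wed, Apr 23: Sat, May 23: Mon, Jun 23: Thu, Jul 23: Sat, Aug 23: Tue, Sep 23: Fri, Oct 23: Sun, Nov 23: Wed, Dec 23: Fri.
Friday occurs in September, December — 2 months.

2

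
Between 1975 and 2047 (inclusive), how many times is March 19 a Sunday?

10

Track March 19's weekday year by year (advancing +1, or +2 across a Feb 29):
  1975: Wed  1976: Fri (+2)  1977: Sat (+1)  1978: Sun (+1) ✓  1979: Mon (+1)
  1980: Wed (+2)  1981: Thu (+1)  1982: Fri (+1)  1983: Sat (+1)  1984: Mon (+2)
  1985: Tue (+1)  1986: Wed (+1)  1987: Thu (+1)  1988: Sat (+2)  … (45 more years) …
  2034: Sun (+1) ✓  2035: Mon (+1)  2036: Wed (+2)  2037: Thu (+1)  2038: Fri (+1)
  2039: Sat (+1)  2040: Mon (+2)  2041: Tue (+1)  2042: Wed (+1)  2043: Thu (+1)
  2044: Sat (+2)  2045: Sun (+1) ✓  2046: Mon (+1)  2047: Tue (+1)
Sunday years: 1978, 1989, 1995, 2000, 2006, 2017, 2023, 2028, 2034, 2045 — 10 in total.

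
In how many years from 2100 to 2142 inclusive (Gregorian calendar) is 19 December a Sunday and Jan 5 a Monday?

1

Check each year's weekday for 19 December and Jan 5:
  2100: Sun/Tue  2101: Mon/Wed  2102: Tue/Thu  2103: Wed/Fri  2104: Fri/Sat  2105: Sat/Mon  2106: Sun/Tue  2107: Mon/Wed  2108: Wed/Thu  2109: Thu/Sat  2110: Fri/Sun  2111: Sat/Mon  2112: Mon/Tue  2113: Tue/Thu  …(15 more)…  2129: Mon/Wed  2130: Tue/Thu  2131: Wed/Fri  2132: Fri/Sat  2133: Sat/Mon  2134: Sun/Tue  2135: Mon/Wed  2136: Wed/Thu  2137: Thu/Sat  2138: Fri/Sun  2139: Sat/Mon  2140: Mon/Tue  2141: Tue/Thu  2142: Wed/Fri
Both conditions hold in: 2128 — 1.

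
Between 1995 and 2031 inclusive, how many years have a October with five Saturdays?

October has 31 days; it has five Saturdays when Saturday falls among the first (month-length − 28) days — i.e. when October 1 is one of Saturday/Friday/Thursday.
October 1 by year: 1995:Sun 1996:Tue 1997:Wed 1998:Thu✓ 1999:Fri✓ 2000:Sun 2001:Mon 2002:Tue 2003:Wed 2004:Fri✓ 2005:Sat✓ 2006:Sun 2007:Mon 2008:Wed 2009:Thu✓ …(7 more)… 2017:Sun 2018:Mon 2019:Tue 2020:Thu✓ 2021:Fri✓ 2022:Sat✓ 2023:Sun 2024:Tue 2025:Wed 2026:Thu✓ 2027:Fri✓ 2028:Sun 2029:Mon 2030:Tue 2031:Wed
Years with five Saturdays: 1998, 1999, 2004, 2005, 2009, 2010, 2011, 2015, 2016, 2020, 2021, 2022, 2026, 2027 → 14.

14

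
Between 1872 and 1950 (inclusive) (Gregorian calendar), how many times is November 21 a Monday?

11

Track November 21's weekday year by year (advancing +1, or +2 across a Feb 29):
  1872: Thu  1873: Fri (+1)  1874: Sat (+1)  1875: Sun (+1)  1876: Tue (+2)
  1877: Wed (+1)  1878: Thu (+1)  1879: Fri (+1)  1880: Sun (+2)  1881: Mon (+1) ✓
  1882: Tue (+1)  1883: Wed (+1)  1884: Fri (+2)  1885: Sat (+1)  … (51 more years) …
  1937: Sun (+1)  1938: Mon (+1) ✓  1939: Tue (+1)  1940: Thu (+2)  1941: Fri (+1)
  1942: Sat (+1)  1943: Sun (+1)  1944: Tue (+2)  1945: Wed (+1)  1946: Thu (+1)
  1947: Fri (+1)  1948: Sun (+2)  1949: Mon (+1) ✓  1950: Tue (+1)
Monday years: 1881, 1887, 1892, 1898, 1904, 1910, 1921, 1927, 1932, 1938, 1949 — 11 in total.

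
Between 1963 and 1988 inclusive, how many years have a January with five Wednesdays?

11

January has 31 days; it has five Wednesdays when Wednesday falls among the first (month-length − 28) days — i.e. when January 1 is one of Wednesday/Tuesday/Monday.
January 1 by year: 1963:Tue✓ 1964:Wed✓ 1965:Fri 1966:Sat 1967:Sun 1968:Mon✓ 1969:Wed✓ 1970:Thu 1971:Fri 1972:Sat 1973:Mon✓ 1974:Tue✓ 1975:Wed✓ 1976:Thu 1977:Sat 1978:Sun 1979:Mon✓ 1980:Tue✓ 1981:Thu 1982:Fri 1983:Sat 1984:Sun 1985:Tue✓ 1986:Wed✓ 1987:Thu 1988:Fri
Years with five Wednesdays: 1963, 1964, 1968, 1969, 1973, 1974, 1975, 1979, 1980, 1985, 1986 → 11.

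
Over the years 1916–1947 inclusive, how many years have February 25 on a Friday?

Track February 25's weekday year by year (advancing +1, or +2 across a Feb 29):
  1916: Fri ✓  1917: Sun (+2)  1918: Mon (+1)  1919: Tue (+1)  1920: Wed (+1)
  1921: Fri (+2) ✓  1922: Sat (+1)  1923: Sun (+1)  1924: Mon (+1)  1925: Wed (+2)
  1926: Thu (+1)  1927: Fri (+1) ✓  1928: Sat (+1)  1929: Mon (+2)  … (4 more years) …
  1934: Sun (+1)  1935: Mon (+1)  1936: Tue (+1)  1937: Thu (+2)  1938: Fri (+1) ✓
  1939: Sat (+1)  1940: Sun (+1)  1941: Tue (+2)  1942: Wed (+1)  1943: Thu (+1)
  1944: Fri (+1) ✓  1945: Sun (+2)  1946: Mon (+1)  1947: Tue (+1)
Friday years: 1916, 1921, 1927, 1938, 1944 — 5 in total.

5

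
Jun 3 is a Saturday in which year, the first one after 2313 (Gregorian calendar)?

2316

From one year to the next, a fixed date's weekday advances by 1, or by 2 when a Feb 29 lies between the two dates.
2313: June 3 is Tuesday.
2314: Wednesday (+1)
2315: Thursday (+1)
2316: Saturday (+2)
Jun 3 falls on a Saturday in 2316.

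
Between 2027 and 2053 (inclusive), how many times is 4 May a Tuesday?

4

Track 4 May's weekday year by year (advancing +1, or +2 across a Feb 29):
  2027: Tue ✓  2028: Thu (+2)  2029: Fri (+1)  2030: Sat (+1)  2031: Sun (+1)
  2032: Tue (+2) ✓  2033: Wed (+1)  2034: Thu (+1)  2035: Fri (+1)  2036: Sun (+2)
  2037: Mon (+1)  2038: Tue (+1) ✓  2039: Wed (+1)  2040: Fri (+2)  2041: Sat (+1)
  2042: Sun (+1)  2043: Mon (+1)  2044: Wed (+2)  2045: Thu (+1)  2046: Fri (+1)
  2047: Sat (+1)  2048: Mon (+2)  2049: Tue (+1) ✓  2050: Wed (+1)  2051: Thu (+1)
  2052: Sat (+2)  2053: Sun (+1)
Tuesday years: 2027, 2032, 2038, 2049 — 4 in total.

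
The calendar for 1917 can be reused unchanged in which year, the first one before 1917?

Two years share a calendar iff Jan 1 falls on the same weekday and both are leap or both are common. 1917: Jan 1 is Monday, common year.
1916: Jan 1 Saturday, leap
1915: Jan 1 Friday, common
1914: Jan 1 Thursday, common
1913: Jan 1 Wednesday, common
1912: Jan 1 Monday, leap
1911: Jan 1 Sunday, common
1910: Jan 1 Saturday, common
1909: Jan 1 Friday, common
1908: Jan 1 Wednesday, leap
1907: Jan 1 Tuesday, common
1906: Jan 1 Monday, common
1906 matches on both conditions.

1906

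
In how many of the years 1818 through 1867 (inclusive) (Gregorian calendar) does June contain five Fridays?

June has 30 days; it has five Fridays when Friday falls among the first (month-length − 28) days — i.e. when June 1 is one of Friday/Thursday.
June 1 by year: 1818:Mon 1819:Tue 1820:Thu✓ 1821:Fri✓ 1822:Sat 1823:Sun 1824:Tue 1825:Wed 1826:Thu✓ 1827:Fri✓ 1828:Sun 1829:Mon 1830:Tue 1831:Wed 1832:Fri✓ …(20 more)… 1853:Wed 1854:Thu✓ 1855:Fri✓ 1856:Sun 1857:Mon 1858:Tue 1859:Wed 1860:Fri✓ 1861:Sat 1862:Sun 1863:Mon 1864:Wed 1865:Thu✓ 1866:Fri✓ 1867:Sat
Years with five Fridays: 1820, 1821, 1826, 1827, 1832, 1837, 1838, 1843, 1848, 1849, 1854, 1855, 1860, 1865, 1866 → 15.

15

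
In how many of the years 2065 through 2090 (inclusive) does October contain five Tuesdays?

11

October has 31 days; it has five Tuesdays when Tuesday falls among the first (month-length − 28) days — i.e. when October 1 is one of Tuesday/Monday/Sunday.
October 1 by year: 2065:Thu 2066:Fri 2067:Sat 2068:Mon✓ 2069:Tue✓ 2070:Wed 2071:Thu 2072:Sat 2073:Sun✓ 2074:Mon✓ 2075:Tue✓ 2076:Thu 2077:Fri 2078:Sat 2079:Sun✓ 2080:Tue✓ 2081:Wed 2082:Thu 2083:Fri 2084:Sun✓ 2085:Mon✓ 2086:Tue✓ 2087:Wed 2088:Fri 2089:Sat 2090:Sun✓
Years with five Tuesdays: 2068, 2069, 2073, 2074, 2075, 2079, 2080, 2084, 2085, 2086, 2090 → 11.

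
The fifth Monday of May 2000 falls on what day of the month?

29

May 1, 2000 is a Monday, so the first Monday is the 1st.
The fifth Monday is 1 + 28 = 29.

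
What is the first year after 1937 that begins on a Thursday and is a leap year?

Jan 1 advances by 2 weekdays after a leap year and by 1 after a common year.
1937: Jan 1 is Friday.
1938: Saturday
1939: Sunday
1940: Monday (leap)
1941: Wednesday
1942: Thursday
1943: Friday
1944: Saturday (leap)
1945: Monday
1946: Tuesday
1947: Wednesday
1948: Thursday (leap)
1948 begins on a Thursday and is a leap year.

1948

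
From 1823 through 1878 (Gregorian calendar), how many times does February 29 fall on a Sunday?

2

Leap years in 1823–1878: 14 of them.
Feb 29 weekday advances by 5 (mod 7) from one leap year to the next four years later (or differs when a century non-leap intervenes).
Leap-day weekdays: 1824:Sun✓ 1828:Fri 1832:Wed 1836:Mon 1840:Sat 1844:Thu 1848:Tue 1852:Sun✓ 1856:Fri 1860:Wed 1864:Mon 1868:Sat 1872:Thu 1876:Tue
Sunday: 1824, 1852 → 2.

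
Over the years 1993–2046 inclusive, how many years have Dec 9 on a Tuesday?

Track Dec 9's weekday year by year (advancing +1, or +2 across a Feb 29):
  1993: Thu  1994: Fri (+1)  1995: Sat (+1)  1996: Mon (+2)  1997: Tue (+1) ✓
  1998: Wed (+1)  1999: Thu (+1)  2000: Sat (+2)  2001: Sun (+1)  2002: Mon (+1)
  2003: Tue (+1) ✓  2004: Thu (+2)  2005: Fri (+1)  2006: Sat (+1)  … (26 more years) …
  2033: Fri (+1)  2034: Sat (+1)  2035: Sun (+1)  2036: Tue (+2) ✓  2037: Wed (+1)
  2038: Thu (+1)  2039: Fri (+1)  2040: Sun (+2)  2041: Mon (+1)  2042: Tue (+1) ✓
  2043: Wed (+1)  2044: Fri (+2)  2045: Sat (+1)  2046: Sun (+1)
Tuesday years: 1997, 2003, 2008, 2014, 2025, 2031, 2036, 2042 — 8 in total.

8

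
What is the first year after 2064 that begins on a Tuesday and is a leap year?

2092

Jan 1 advances by 2 weekdays after a leap year and by 1 after a common year.
2064: Jan 1 is Tuesday (leap).
2065: Thursday
2066: Friday
2067: Saturday
2068: Sunday (leap)
2069: Tuesday
2070: Wednesday
2071: Thursday
2072: Friday (leap)
2073: Sunday
2074: Monday
2075: Tuesday
2076: Wednesday (leap)
2077: Friday
2078: Saturday
2079: Sunday
2080: Monday (leap)
2081: Wednesday
2082: Thursday
2083: Friday
2084: Saturday (leap)
2085: Monday
2086: Tuesday
2087: Wednesday
2088: Thursday (leap)
2089: Saturday
2090: Sunday
2091: Monday
2092: Tuesday (leap)
2092 begins on a Tuesday and is a leap year.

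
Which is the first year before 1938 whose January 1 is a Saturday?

1927

Jan 1 advances by 2 weekdays after a leap year and by 1 after a common year.
1938: Jan 1 is Saturday.
1937: Friday
1936: Wednesday (leap)
1935: Tuesday
1934: Monday
1933: Sunday
1932: Friday (leap)
1931: Thursday
1930: Wednesday
1929: Tuesday
1928: Sunday (leap)
1927: Saturday
1927 begins on a Saturday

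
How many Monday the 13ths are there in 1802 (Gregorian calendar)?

2

Check the 13th of each month of 1802: Jan 13: Wed, Feb 13: Sat, Mar 13: Sat, Apr 13: Tue, May 13: Thu, Jun 13: Sun, Jul 13: Tue, Aug 13: Fri, Sep 13: Mon, Oct 13: Wed, Nov 13: Sat, Dec 13: Mon.
Monday occurs in September, December — 2 months.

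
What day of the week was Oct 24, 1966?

January 1, 1966 is a Saturday.
October 24 is day 297 of the year, i.e. 296 days after Jan 1.
296 mod 7 = 2, so advance 2 weekdays from Saturday: Monday.

Monday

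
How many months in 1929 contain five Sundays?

4

A month of length L has five Sundays iff its first Sunday is on day ≤ L−28 (so day 1–3 in a 31-day month, 1–2 in a 30-day month, day 1 in a leap February).
Checking each month of 1929: Jan starts Tue (31d); Feb starts Fri (28d); Mar starts Fri (31d) ✓; Apr starts Mon (30d); May starts Wed (31d); Jun starts Sat (30d) ✓; Jul starts Mon (31d); Aug starts Thu (31d); Sep starts Sun (30d) ✓; Oct starts Tue (31d); Nov starts Fri (30d); Dec starts Sun (31d) ✓.
Five-Sunday months: March, June, September, December → 4.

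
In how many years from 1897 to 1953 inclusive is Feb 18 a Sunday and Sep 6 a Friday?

2

Check each year's weekday for Feb 18 and Sep 6:
  1897: Thu/Mon  1898: Fri/Tue  1899: Sat/Wed  1900: Sun/Thu  1901: Mon/Fri  1902: Tue/Sat  1903: Wed/Sun  1904: Thu/Tue  1905: Sat/Wed  1906: Sun/Thu  1907: Mon/Fri  1908: Tue/Sun  1909: Thu/Mon  1910: Fri/Tue  …(29 more)…  1940: Sun/Fri ✓  1941: Tue/Sat  1942: Wed/Sun  1943: Thu/Mon  1944: Fri/Wed  1945: Sun/Thu  1946: Mon/Fri  1947: Tue/Sat  1948: Wed/Mon  1949: Fri/Tue  1950: Sat/Wed  1951: Sun/Thu  1952: Mon/Sat  1953: Wed/Sun
Both conditions hold in: 1912, 1940 — 2.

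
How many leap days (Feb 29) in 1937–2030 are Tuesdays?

4

Leap years in 1937–2030: 23 of them.
Feb 29 weekday advances by 5 (mod 7) from one leap year to the next four years later (or differs when a century non-leap intervenes).
Leap-day weekdays: 1940:Thu 1944:Tue✓ 1948:Sun 1952:Fri 1956:Wed 1960:Mon 1964:Sat 1968:Thu 1972:Tue✓ 1976:Sun 1980:Fri 1984:Wed 1988:Mon 1992:Sat 1996:Thu 2000:Tue✓ 2004:Sun 2008:Fri 2012:Wed 2016:Mon 2020:Sat 2024:Thu 2028:Tue✓
Tuesday: 1944, 1972, 2000, 2028 → 4.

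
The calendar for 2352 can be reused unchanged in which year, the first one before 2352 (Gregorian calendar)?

2324

Two years share a calendar iff Jan 1 falls on the same weekday and both are leap or both are common. 2352: Jan 1 is Tuesday, leap year.
2351: Jan 1 Monday, common
2350: Jan 1 Sunday, common
2349: Jan 1 Saturday, common
2348: Jan 1 Thursday, leap
2347: Jan 1 Wednesday, common
2346: Jan 1 Tuesday, common
2345: Jan 1 Monday, common
2344: Jan 1 Saturday, leap
2343: Jan 1 Friday, common
2342: Jan 1 Thursday, common
2341: Jan 1 Wednesday, common
2340: Jan 1 Monday, leap
2339: Jan 1 Sunday, common
2338: Jan 1 Saturday, common
2337: Jan 1 Friday, common
2336: Jan 1 Wednesday, leap
2335: Jan 1 Tuesday, common
2334: Jan 1 Monday, common
2333: Jan 1 Sunday, common
2332: Jan 1 Friday, leap
2331: Jan 1 Thursday, common
2330: Jan 1 Wednesday, common
2329: Jan 1 Tuesday, common
2328: Jan 1 Sunday, leap
2327: Jan 1 Saturday, common
2326: Jan 1 Friday, common
2325: Jan 1 Thursday, common
2324: Jan 1 Tuesday, leap
2324 matches on both conditions.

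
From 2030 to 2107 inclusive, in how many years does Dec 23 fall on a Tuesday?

Track Dec 23's weekday year by year (advancing +1, or +2 across a Feb 29):
  2030: Mon  2031: Tue (+1) ✓  2032: Thu (+2)  2033: Fri (+1)  2034: Sat (+1)
  2035: Sun (+1)  2036: Tue (+2) ✓  2037: Wed (+1)  2038: Thu (+1)  2039: Fri (+1)
  2040: Sun (+2)  2041: Mon (+1)  2042: Tue (+1) ✓  2043: Wed (+1)  … (50 more years) …
  2094: Thu (+1)  2095: Fri (+1)  2096: Sun (+2)  2097: Mon (+1)  2098: Tue (+1) ✓
  2099: Wed (+1)  2100: Thu (+1)  2101: Fri (+1)  2102: Sat (+1)  2103: Sun (+1)
  2104: Tue (+2) ✓  2105: Wed (+1)  2106: Thu (+1)  2107: Fri (+1)
Tuesday years: 2031, 2036, 2042, 2053, 2059, 2064, 2070, 2081, 2087, 2092, 2098, 2104 — 12 in total.

12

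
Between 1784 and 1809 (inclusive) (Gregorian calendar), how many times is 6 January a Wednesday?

4

Track 6 January's weekday year by year (advancing +1, or +2 across a Feb 29):
  1784: Tue  1785: Thu (+2)  1786: Fri (+1)  1787: Sat (+1)  1788: Sun (+1)
  1789: Tue (+2)  1790: Wed (+1) ✓  1791: Thu (+1)  1792: Fri (+1)  1793: Sun (+2)
  1794: Mon (+1)  1795: Tue (+1)  1796: Wed (+1) ✓  1797: Fri (+2)  1798: Sat (+1)
  1799: Sun (+1)  1800: Mon (+1)  1801: Tue (+1)  1802: Wed (+1) ✓  1803: Thu (+1)
  1804: Fri (+1)  1805: Sun (+2)  1806: Mon (+1)  1807: Tue (+1)  1808: Wed (+1) ✓
  1809: Fri (+2)
Wednesday years: 1790, 1796, 1802, 1808 — 4 in total.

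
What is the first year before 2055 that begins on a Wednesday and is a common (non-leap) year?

2053

Jan 1 advances by 2 weekdays after a leap year and by 1 after a common year.
2055: Jan 1 is Friday.
2054: Thursday
2053: Wednesday
2053 begins on a Wednesday and is a common year.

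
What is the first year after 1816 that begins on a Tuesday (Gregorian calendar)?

1822

Jan 1 advances by 2 weekdays after a leap year and by 1 after a common year.
1816: Jan 1 is Monday (leap).
1817: Wednesday
1818: Thursday
1819: Friday
1820: Saturday (leap)
1821: Monday
1822: Tuesday
1822 begins on a Tuesday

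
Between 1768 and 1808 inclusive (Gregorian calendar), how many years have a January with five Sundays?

18

January has 31 days; it has five Sundays when Sunday falls among the first (month-length − 28) days — i.e. when January 1 is one of Sunday/Saturday/Friday.
January 1 by year: 1768:Fri✓ 1769:Sun✓ 1770:Mon 1771:Tue 1772:Wed 1773:Fri✓ 1774:Sat✓ 1775:Sun✓ 1776:Mon 1777:Wed 1778:Thu 1779:Fri✓ 1780:Sat✓ 1781:Mon 1782:Tue …(11 more)… 1794:Wed 1795:Thu 1796:Fri✓ 1797:Sun✓ 1798:Mon 1799:Tue 1800:Wed 1801:Thu 1802:Fri✓ 1803:Sat✓ 1804:Sun✓ 1805:Tue 1806:Wed 1807:Thu 1808:Fri✓
Years with five Sundays: 1768, 1769, 1773, 1774, 1775, 1779, 1780, 1785, 1786, 1790, 1791, 1792, 1796, 1797, 1802, 1803, 1804, 1808 → 18.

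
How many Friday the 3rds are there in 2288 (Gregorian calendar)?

Check the 3rd of each month of 2288: Jan 3: Tue, Feb 3: Fri, Mar 3: Sat, Apr 3: Tue, May 3: Thu, Jun 3: Sun, Jul 3: Tue, Aug 3: Fri, Sep 3: Mon, Oct 3: Wed, Nov 3: Sat, Dec 3: Mon.
Friday occurs in February, August — 2 months.

2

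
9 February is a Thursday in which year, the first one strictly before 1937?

From one year to the next, a fixed date's weekday advances by 1, or by 2 when a Feb 29 lies between the two dates.
1937: February 9 is Tuesday.
1936: Sunday (−2)
1935: Saturday (−1)
1934: Friday (−1)
1933: Thursday (−1)
9 February falls on a Thursday in 1933.

1933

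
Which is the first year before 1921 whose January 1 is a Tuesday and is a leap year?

1884

Jan 1 advances by 2 weekdays after a leap year and by 1 after a common year.
1921: Jan 1 is Saturday.
1920: Thursday (leap)
1919: Wednesday
1918: Tuesday
1917: Monday
1916: Saturday (leap)
1915: Friday
1914: Thursday
1913: Wednesday
1912: Monday (leap)
1911: Sunday
1910: Saturday
1909: Friday
1908: Wednesday (leap)
1907: Tuesday
1906: Monday
1905: Sunday
1904: Friday (leap)
1903: Thursday
1902: Wednesday
1901: Tuesday
1900: Monday
1899: Sunday
1898: Saturday
1897: Friday
1896: Wednesday (leap)
1895: Tuesday
1894: Monday
1893: Sunday
1892: Friday (leap)
1891: Thursday
1890: Wednesday
1889: Tuesday
1888: Sunday (leap)
1887: Saturday
1886: Friday
1885: Thursday
1884: Tuesday (leap)
1884 begins on a Tuesday and is a leap year.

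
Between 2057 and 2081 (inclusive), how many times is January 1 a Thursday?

3

Track January 1's weekday year by year (advancing +1, or +2 across a Feb 29):
  2057: Mon  2058: Tue (+1)  2059: Wed (+1)  2060: Thu (+1) ✓  2061: Sat (+2)
  2062: Sun (+1)  2063: Mon (+1)  2064: Tue (+1)  2065: Thu (+2) ✓  2066: Fri (+1)
  2067: Sat (+1)  2068: Sun (+1)  2069: Tue (+2)  2070: Wed (+1)  2071: Thu (+1) ✓
  2072: Fri (+1)  2073: Sun (+2)  2074: Mon (+1)  2075: Tue (+1)  2076: Wed (+1)
  2077: Fri (+2)  2078: Sat (+1)  2079: Sun (+1)  2080: Mon (+1)  2081: Wed (+2)
Thursday years: 2060, 2065, 2071 — 3 in total.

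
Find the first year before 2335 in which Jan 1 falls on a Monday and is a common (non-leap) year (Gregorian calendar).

2334

Jan 1 advances by 2 weekdays after a leap year and by 1 after a common year.
2335: Jan 1 is Tuesday.
2334: Monday
2334 begins on a Monday and is a common year.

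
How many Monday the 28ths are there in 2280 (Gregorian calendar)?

1

Check the 28th of each month of 2280: Jan 28: Wed, Feb 28: Sat, Mar 28: Sun, Apr 28: Wed, May 28: Fri, Jun 28: Mon, Jul 28: Wed, Aug 28: Sat, Sep 28: Tue, Oct 28: Thu, Nov 28: Sun, Dec 28: Tue.
Monday occurs in June — 1 month.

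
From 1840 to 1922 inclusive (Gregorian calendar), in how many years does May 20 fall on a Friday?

Track May 20's weekday year by year (advancing +1, or +2 across a Feb 29):
  1840: Wed  1841: Thu (+1)  1842: Fri (+1) ✓  1843: Sat (+1)  1844: Mon (+2)
  1845: Tue (+1)  1846: Wed (+1)  1847: Thu (+1)  1848: Sat (+2)  1849: Sun (+1)
  1850: Mon (+1)  1851: Tue (+1)  1852: Thu (+2)  1853: Fri (+1) ✓  … (55 more years) …
  1909: Thu (+1)  1910: Fri (+1) ✓  1911: Sat (+1)  1912: Mon (+2)  1913: Tue (+1)
  1914: Wed (+1)  1915: Thu (+1)  1916: Sat (+2)  1917: Sun (+1)  1918: Mon (+1)
  1919: Tue (+1)  1920: Thu (+2)  1921: Fri (+1) ✓  1922: Sat (+1)
Friday years: 1842, 1853, 1859, 1864, 1870, 1881, 1887, 1892, 1898, 1904, 1910, 1921 — 12 in total.

12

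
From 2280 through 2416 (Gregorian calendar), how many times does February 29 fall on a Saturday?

5

Leap years in 2280–2416: 34 of them.
Feb 29 weekday advances by 5 (mod 7) from one leap year to the next four years later (or differs when a century non-leap intervenes).
Leap-day weekdays: 2280:Sun 2284:Fri 2288:Wed 2292:Mon 2296:Sat✓ 2304:Mon 2308:Sat✓ 2312:Thu 2316:Tue 2320:Sun 2324:Fri 2328:Wed 2332:Mon …(8 more)… 2368:Thu 2372:Tue 2376:Sun 2380:Fri 2384:Wed 2388:Mon 2392:Sat✓ 2396:Thu 2400:Tue 2404:Sun 2408:Fri 2412:Wed 2416:Mon
Saturday: 2296, 2308, 2336, 2364, 2392 → 5.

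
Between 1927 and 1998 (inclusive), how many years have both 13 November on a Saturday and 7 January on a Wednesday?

Check each year's weekday for 13 November and 7 January:
  1927: Sun/Fri  1928: Tue/Sat  1929: Wed/Mon  1930: Thu/Tue  1931: Fri/Wed  1932: Sun/Thu  1933: Mon/Sat  1934: Tue/Sun  1935: Wed/Mon  1936: Fri/Tue  1937: Sat/Thu  1938: Sun/Fri  1939: Mon/Sat  1940: Wed/Sun  …(44 more)…  1985: Wed/Mon  1986: Thu/Tue  1987: Fri/Wed  1988: Sun/Thu  1989: Mon/Sat  1990: Tue/Sun  1991: Wed/Mon  1992: Fri/Tue  1993: Sat/Thu  1994: Sun/Fri  1995: Mon/Sat  1996: Wed/Sun  1997: Thu/Tue  1998: Fri/Wed
Both conditions hold in: 1948, 1976 — 2.

2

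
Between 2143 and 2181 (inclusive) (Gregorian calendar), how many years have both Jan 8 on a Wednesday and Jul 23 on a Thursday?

2

Check each year's weekday for Jan 8 and Jul 23:
  2143: Tue/Tue  2144: Wed/Thu ✓  2145: Fri/Fri  2146: Sat/Sat  2147: Sun/Sun  2148: Mon/Tue  2149: Wed/Wed  2150: Thu/Thu  2151: Fri/Fri  2152: Sat/Sun  2153: Mon/Mon  2154: Tue/Tue  2155: Wed/Wed  2156: Thu/Fri  …(11 more)…  2168: Fri/Sat  2169: Sun/Sun  2170: Mon/Mon  2171: Tue/Tue  2172: Wed/Thu ✓  2173: Fri/Fri  2174: Sat/Sat  2175: Sun/Sun  2176: Mon/Tue  2177: Wed/Wed  2178: Thu/Thu  2179: Fri/Fri  2180: Sat/Sun  2181: Mon/Mon
Both conditions hold in: 2144, 2172 — 2.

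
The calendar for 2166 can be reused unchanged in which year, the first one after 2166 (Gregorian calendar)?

2177

Two years share a calendar iff Jan 1 falls on the same weekday and both are leap or both are common. 2166: Jan 1 is Wednesday, common year.
2167: Jan 1 Thursday, common
2168: Jan 1 Friday, leap
2169: Jan 1 Sunday, common
2170: Jan 1 Monday, common
2171: Jan 1 Tuesday, common
2172: Jan 1 Wednesday, leap
2173: Jan 1 Friday, common
2174: Jan 1 Saturday, common
2175: Jan 1 Sunday, common
2176: Jan 1 Monday, leap
2177: Jan 1 Wednesday, common
2177 matches on both conditions.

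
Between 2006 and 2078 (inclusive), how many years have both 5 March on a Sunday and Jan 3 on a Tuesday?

Check each year's weekday for 5 March and Jan 3:
  2006: Sun/Tue ✓  2007: Mon/Wed  2008: Wed/Thu  2009: Thu/Sat  2010: Fri/Sun  2011: Sat/Mon  2012: Mon/Tue  2013: Tue/Thu  2014: Wed/Fri  2015: Thu/Sat  2016: Sat/Sun  2017: Sun/Tue ✓  2018: Mon/Wed  2019: Tue/Thu  …(45 more)…  2065: Thu/Sat  2066: Fri/Sun  2067: Sat/Mon  2068: Mon/Tue  2069: Tue/Thu  2070: Wed/Fri  2071: Thu/Sat  2072: Sat/Sun  2073: Sun/Tue ✓  2074: Mon/Wed  2075: Tue/Thu  2076: Thu/Fri  2077: Fri/Sun  2078: Sat/Mon
Both conditions hold in: 2006, 2017, 2023, 2034, 2045, 2051, 2062, 2073 — 8.

8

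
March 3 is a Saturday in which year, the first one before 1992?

From one year to the next, a fixed date's weekday advances by 1, or by 2 when a Feb 29 lies between the two dates.
1992: March 3 is Tuesday.
1991: Sunday (−2)
1990: Saturday (−1)
March 3 falls on a Saturday in 1990.

1990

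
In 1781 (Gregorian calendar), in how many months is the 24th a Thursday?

1

Check the 24th of each month of 1781: Jan 24: Wed, Feb 24: Sat, Mar 24: Sat, Apr 24: Tue, May 24: Thu, Jun 24: Sun, Jul 24: Tue, Aug 24: Fri, Sep 24: Mon, Oct 24: Wed, Nov 24: Sat, Dec 24: Mon.
Thursday occurs in May — 1 month.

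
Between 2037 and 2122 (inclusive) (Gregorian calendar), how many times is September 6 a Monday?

12

Track September 6's weekday year by year (advancing +1, or +2 across a Feb 29):
  2037: Sun  2038: Mon (+1) ✓  2039: Tue (+1)  2040: Thu (+2)  2041: Fri (+1)
  2042: Sat (+1)  2043: Sun (+1)  2044: Tue (+2)  2045: Wed (+1)  2046: Thu (+1)
  2047: Fri (+1)  2048: Sun (+2)  2049: Mon (+1) ✓  2050: Tue (+1)  … (58 more years) …
  2109: Fri (+1)  2110: Sat (+1)  2111: Sun (+1)  2112: Tue (+2)  2113: Wed (+1)
  2114: Thu (+1)  2115: Fri (+1)  2116: Sun (+2)  2117: Mon (+1) ✓  2118: Tue (+1)
  2119: Wed (+1)  2120: Fri (+2)  2121: Sat (+1)  2122: Sun (+1)
Monday years: 2038, 2049, 2055, 2060, 2066, 2077, 2083, 2088, 2094, 2100, 2106, 2117 — 12 in total.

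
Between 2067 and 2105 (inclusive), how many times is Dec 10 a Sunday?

Track Dec 10's weekday year by year (advancing +1, or +2 across a Feb 29):
  2067: Sat  2068: Mon (+2)  2069: Tue (+1)  2070: Wed (+1)  2071: Thu (+1)
  2072: Sat (+2)  2073: Sun (+1) ✓  2074: Mon (+1)  2075: Tue (+1)  2076: Thu (+2)
  2077: Fri (+1)  2078: Sat (+1)  2079: Sun (+1) ✓  2080: Tue (+2)  … (11 more years) …
  2092: Wed (+2)  2093: Thu (+1)  2094: Fri (+1)  2095: Sat (+1)  2096: Mon (+2)
  2097: Tue (+1)  2098: Wed (+1)  2099: Thu (+1)  2100: Fri (+1)  2101: Sat (+1)
  2102: Sun (+1) ✓  2103: Mon (+1)  2104: Wed (+2)  2105: Thu (+1)
Sunday years: 2073, 2079, 2084, 2090, 2102 — 5 in total.

5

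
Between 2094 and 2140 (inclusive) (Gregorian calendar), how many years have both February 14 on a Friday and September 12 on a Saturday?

1

Check each year's weekday for February 14 and September 12:
  2094: Sun/Sun  2095: Mon/Mon  2096: Tue/Wed  2097: Thu/Thu  2098: Fri/Fri  2099: Sat/Sat  2100: Sun/Sun  2101: Mon/Mon  2102: Tue/Tue  2103: Wed/Wed  2104: Thu/Fri  2105: Sat/Sat  2106: Sun/Sun  2107: Mon/Mon  …(19 more)…  2127: Fri/Fri  2128: Sat/Sun  2129: Mon/Mon  2130: Tue/Tue  2131: Wed/Wed  2132: Thu/Fri  2133: Sat/Sat  2134: Sun/Sun  2135: Mon/Mon  2136: Tue/Wed  2137: Thu/Thu  2138: Fri/Fri  2139: Sat/Sat  2140: Sun/Mon
Both conditions hold in: 2116 — 1.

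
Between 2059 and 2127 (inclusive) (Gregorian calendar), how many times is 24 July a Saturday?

10

Track 24 July's weekday year by year (advancing +1, or +2 across a Feb 29):
  2059: Thu  2060: Sat (+2) ✓  2061: Sun (+1)  2062: Mon (+1)  2063: Tue (+1)
  2064: Thu (+2)  2065: Fri (+1)  2066: Sat (+1) ✓  2067: Sun (+1)  2068: Tue (+2)
  2069: Wed (+1)  2070: Thu (+1)  2071: Fri (+1)  2072: Sun (+2)  … (41 more years) …
  2114: Tue (+1)  2115: Wed (+1)  2116: Fri (+2)  2117: Sat (+1) ✓  2118: Sun (+1)
  2119: Mon (+1)  2120: Wed (+2)  2121: Thu (+1)  2122: Fri (+1)  2123: Sat (+1) ✓
  2124: Mon (+2)  2125: Tue (+1)  2126: Wed (+1)  2127: Thu (+1)
Saturday years: 2060, 2066, 2077, 2083, 2088, 2094, 2100, 2106, 2117, 2123 — 10 in total.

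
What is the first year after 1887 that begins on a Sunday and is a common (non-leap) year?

Jan 1 advances by 2 weekdays after a leap year and by 1 after a common year.
1887: Jan 1 is Saturday.
1888: Sunday (leap)
1889: Tuesday
1890: Wednesday
1891: Thursday
1892: Friday (leap)
1893: Sunday
1893 begins on a Sunday and is a common year.

1893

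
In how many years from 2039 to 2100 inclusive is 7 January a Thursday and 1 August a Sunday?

7

Check each year's weekday for 7 January and 1 August:
  2039: Fri/Mon  2040: Sat/Wed  2041: Mon/Thu  2042: Tue/Fri  2043: Wed/Sat  2044: Thu/Mon  2045: Sat/Tue  2046: Sun/Wed  2047: Mon/Thu  2048: Tue/Sat  2049: Thu/Sun ✓  2050: Fri/Mon  2051: Sat/Tue  2052: Sun/Thu  …(34 more)…  2087: Tue/Fri  2088: Wed/Sun  2089: Fri/Mon  2090: Sat/Tue  2091: Sun/Wed  2092: Mon/Fri  2093: Wed/Sat  2094: Thu/Sun ✓  2095: Fri/Mon  2096: Sat/Wed  2097: Mon/Thu  2098: Tue/Fri  2099: Wed/Sat  2100: Thu/Sun ✓
Both conditions hold in: 2049, 2055, 2066, 2077, 2083, 2094, 2100 — 7.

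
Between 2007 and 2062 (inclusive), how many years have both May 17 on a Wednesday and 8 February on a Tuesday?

2

Check each year's weekday for May 17 and 8 February:
  2007: Thu/Thu  2008: Sat/Fri  2009: Sun/Sun  2010: Mon/Mon  2011: Tue/Tue  2012: Thu/Wed  2013: Fri/Fri  2014: Sat/Sat  2015: Sun/Sun  2016: Tue/Mon  2017: Wed/Wed  2018: Thu/Thu  2019: Fri/Fri  2020: Sun/Sat  …(28 more)…  2049: Mon/Mon  2050: Tue/Tue  2051: Wed/Wed  2052: Fri/Thu  2053: Sat/Sat  2054: Sun/Sun  2055: Mon/Mon  2056: Wed/Tue ✓  2057: Thu/Thu  2058: Fri/Fri  2059: Sat/Sat  2060: Mon/Sun  2061: Tue/Tue  2062: Wed/Wed
Both conditions hold in: 2028, 2056 — 2.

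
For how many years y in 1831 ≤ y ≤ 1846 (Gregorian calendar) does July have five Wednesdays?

8

July has 31 days; it has five Wednesdays when Wednesday falls among the first (month-length − 28) days — i.e. when July 1 is one of Wednesday/Tuesday/Monday.
July 1 by year: 1831:Fri 1832:Sun 1833:Mon✓ 1834:Tue✓ 1835:Wed✓ 1836:Fri 1837:Sat 1838:Sun 1839:Mon✓ 1840:Wed✓ 1841:Thu 1842:Fri 1843:Sat 1844:Mon✓ 1845:Tue✓ 1846:Wed✓
Years with five Wednesdays: 1833, 1834, 1835, 1839, 1840, 1844, 1845, 1846 → 8.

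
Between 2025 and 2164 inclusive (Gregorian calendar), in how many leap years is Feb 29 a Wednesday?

Leap years in 2025–2164: 34 of them.
Feb 29 weekday advances by 5 (mod 7) from one leap year to the next four years later (or differs when a century non-leap intervenes).
Leap-day weekdays: 2028:Tue 2032:Sun 2036:Fri 2040:Wed✓ 2044:Mon 2048:Sat 2052:Thu 2056:Tue 2060:Sun 2064:Fri 2068:Wed✓ 2072:Mon 2076:Sat …(8 more)… 2116:Sat 2120:Thu 2124:Tue 2128:Sun 2132:Fri 2136:Wed✓ 2140:Mon 2144:Sat 2148:Thu 2152:Tue 2156:Sun 2160:Fri 2164:Wed✓
Wednesday: 2040, 2068, 2096, 2108, 2136, 2164 → 6.

6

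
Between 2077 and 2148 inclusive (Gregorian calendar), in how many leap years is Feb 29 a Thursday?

Leap years in 2077–2148: 17 of them.
Feb 29 weekday advances by 5 (mod 7) from one leap year to the next four years later (or differs when a century non-leap intervenes).
Leap-day weekdays: 2080:Thu✓ 2084:Tue 2088:Sun 2092:Fri 2096:Wed 2104:Fri 2108:Wed 2112:Mon 2116:Sat 2120:Thu✓ 2124:Tue 2128:Sun 2132:Fri 2136:Wed 2140:Mon 2144:Sat 2148:Thu✓
Thursday: 2080, 2120, 2148 → 3.

3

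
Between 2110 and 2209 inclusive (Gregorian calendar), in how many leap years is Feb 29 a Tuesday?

3

Leap years in 2110–2209: 24 of them.
Feb 29 weekday advances by 5 (mod 7) from one leap year to the next four years later (or differs when a century non-leap intervenes).
Leap-day weekdays: 2112:Mon 2116:Sat 2120:Thu 2124:Tue✓ 2128:Sun 2132:Fri 2136:Wed 2140:Mon 2144:Sat 2148:Thu 2152:Tue✓ 2156:Sun 2160:Fri 2164:Wed 2168:Mon 2172:Sat 2176:Thu 2180:Tue✓ 2184:Sun 2188:Fri 2192:Wed 2196:Mon 2204:Wed 2208:Mon
Tuesday: 2124, 2152, 2180 → 3.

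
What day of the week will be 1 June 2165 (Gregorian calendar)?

Saturday

January 1, 2165 is a Tuesday.
June 1 is day 152 of the year, i.e. 151 days after Jan 1.
151 mod 7 = 4, so advance 4 weekdays from Tuesday: Saturday.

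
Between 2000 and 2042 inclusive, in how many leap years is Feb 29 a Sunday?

2

Leap years in 2000–2042: 11 of them.
Feb 29 weekday advances by 5 (mod 7) from one leap year to the next four years later (or differs when a century non-leap intervenes).
Leap-day weekdays: 2000:Tue 2004:Sun✓ 2008:Fri 2012:Wed 2016:Mon 2020:Sat 2024:Thu 2028:Tue 2032:Sun✓ 2036:Fri 2040:Wed
Sunday: 2004, 2032 → 2.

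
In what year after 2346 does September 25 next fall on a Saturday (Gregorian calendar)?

From one year to the next, a fixed date's weekday advances by 1, or by 2 when a Feb 29 lies between the two dates.
2346: September 25 is Wednesday.
2347: Thursday (+1)
2348: Saturday (+2)
September 25 falls on a Saturday in 2348.

2348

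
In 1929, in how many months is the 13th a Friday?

Check the 13th of each month of 1929: Jan 13: Sun, Feb 13: Wed, Mar 13: Wed, Apr 13: Sat, May 13: Mon, Jun 13: Thu, Jul 13: Sat, Aug 13: Tue, Sep 13: Fri, Oct 13: Sun, Nov 13: Wed, Dec 13: Fri.
Friday occurs in September, December — 2 months.

2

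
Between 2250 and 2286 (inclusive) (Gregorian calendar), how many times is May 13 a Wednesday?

Track May 13's weekday year by year (advancing +1, or +2 across a Feb 29):
  2250: Mon  2251: Tue (+1)  2252: Thu (+2)  2253: Fri (+1)  2254: Sat (+1)
  2255: Sun (+1)  2256: Tue (+2)  2257: Wed (+1) ✓  2258: Thu (+1)  2259: Fri (+1)
  2260: Sun (+2)  2261: Mon (+1)  2262: Tue (+1)  2263: Wed (+1) ✓  … (9 more years) …
  2273: Tue (+1)  2274: Wed (+1) ✓  2275: Thu (+1)  2276: Sat (+2)  2277: Sun (+1)
  2278: Mon (+1)  2279: Tue (+1)  2280: Thu (+2)  2281: Fri (+1)  2282: Sat (+1)
  2283: Sun (+1)  2284: Tue (+2)  2285: Wed (+1) ✓  2286: Thu (+1)
Wednesday years: 2257, 2263, 2268, 2274, 2285 — 5 in total.

5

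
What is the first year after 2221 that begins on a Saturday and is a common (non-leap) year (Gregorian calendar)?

Jan 1 advances by 2 weekdays after a leap year and by 1 after a common year.
2221: Jan 1 is Monday.
2222: Tuesday
2223: Wednesday
2224: Thursday (leap)
2225: Saturday
2225 begins on a Saturday and is a common year.

2225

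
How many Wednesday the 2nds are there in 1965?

Check the 2nd of each month of 1965: Jan 2: Sat, Feb 2: Tue, Mar 2: Tue, Apr 2: Fri, May 2: Sun, Jun 2: Wed, Jul 2: Fri, Aug 2: Mon, Sep 2: Thu, Oct 2: Sat, Nov 2: Tue, Dec 2: Thu.
Wednesday occurs in June — 1 month.

1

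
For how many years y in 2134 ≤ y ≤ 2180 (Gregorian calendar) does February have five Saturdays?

February has 28 days (29 in leap years); it has five Saturdays when Saturday falls among the first (month-length − 28) days — i.e. when February 1 is Saturday in a leap year (never in a common year).
February 1 by year: 2134:Mon 2135:Tue 2136:Wed 2137:Fri 2138:Sat 2139:Sun 2140:Mon 2141:Wed 2142:Thu 2143:Fri 2144:Sat✓ 2145:Mon 2146:Tue 2147:Wed 2148:Thu …(17 more)… 2166:Sat 2167:Sun 2168:Mon 2169:Wed 2170:Thu 2171:Fri 2172:Sat✓ 2173:Mon 2174:Tue 2175:Wed 2176:Thu 2177:Sat 2178:Sun 2179:Mon 2180:Tue
Years with five Saturdays: 2144, 2172 → 2.

2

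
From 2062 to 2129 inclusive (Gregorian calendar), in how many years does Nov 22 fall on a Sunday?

10

Track Nov 22's weekday year by year (advancing +1, or +2 across a Feb 29):
  2062: Wed  2063: Thu (+1)  2064: Sat (+2)  2065: Sun (+1) ✓  2066: Mon (+1)
  2067: Tue (+1)  2068: Thu (+2)  2069: Fri (+1)  2070: Sat (+1)  2071: Sun (+1) ✓
  2072: Tue (+2)  2073: Wed (+1)  2074: Thu (+1)  2075: Fri (+1)  … (40 more years) …
  2116: Sun (+2) ✓  2117: Mon (+1)  2118: Tue (+1)  2119: Wed (+1)  2120: Fri (+2)
  2121: Sat (+1)  2122: Sun (+1) ✓  2123: Mon (+1)  2124: Wed (+2)  2125: Thu (+1)
  2126: Fri (+1)  2127: Sat (+1)  2128: Mon (+2)  2129: Tue (+1)
Sunday years: 2065, 2071, 2076, 2082, 2093, 2099, 2105, 2111, 2116, 2122 — 10 in total.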